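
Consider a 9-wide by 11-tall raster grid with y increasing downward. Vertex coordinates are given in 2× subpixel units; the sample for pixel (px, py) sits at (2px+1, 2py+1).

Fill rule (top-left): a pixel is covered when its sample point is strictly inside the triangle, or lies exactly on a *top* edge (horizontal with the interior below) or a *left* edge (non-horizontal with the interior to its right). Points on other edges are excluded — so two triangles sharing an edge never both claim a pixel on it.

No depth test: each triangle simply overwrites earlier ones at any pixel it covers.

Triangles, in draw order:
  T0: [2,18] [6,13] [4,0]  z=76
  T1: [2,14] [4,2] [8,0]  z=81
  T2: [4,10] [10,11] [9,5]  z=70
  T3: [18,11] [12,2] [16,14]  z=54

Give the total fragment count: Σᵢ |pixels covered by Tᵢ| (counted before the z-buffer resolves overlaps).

T0:
  2·area = 62  (B↔C swapped to make it positive)
  edge (2, 18)→(4, 0): d=(2,-18) top-left  bias=+0
  edge (4, 0)→(6, 13): d=(2,13) right/bottom  bias=-1
  edge (6, 13)→(2, 18): d=(-4,5) right/bottom  bias=-1
    (2,3)@(5, 7): e=[32,1,29] → X
    (3,3)@(7, 7): e=[68,-25,19] → .
    (1,4)@(3, 9): e=[0,31,31] → X  [on edge]
    (3,4)@(7, 9): e=[72,-21,11] → .
    (1,5)@(3, 11): e=[4,35,23] → X
    (3,5)@(7, 11): e=[76,-17,3] → .
    (1,6)@(3, 13): e=[8,39,15] → X
    (3,6)@(7, 13): e=[80,-13,-5] → .
    (1,7)@(3, 15): e=[12,43,7] → X
    (2,7)@(5, 15): e=[48,17,-3] → .
    (1,8)@(3, 17): e=[16,47,-1] → .
  covered (8 px):
    . . . . . . . . .
    . . . . . . . . .
    . . . . . . . . .
    . . X . . . . . .
    . X X . . . . . .
    . X X . . . . . .
    . X X . . . . . .
    . X . . . . . . .
    . . . . . . . . .
    . . . . . . . . .
    . . . . . . . . .
T1:
  2·area = 44
  edge (2, 14)→(4, 2): d=(2,-12) top-left  bias=+0
  edge (4, 2)→(8, 0): d=(4,-2) top-left  bias=+0
  edge (8, 0)→(2, 14): d=(-6,14) right/bottom  bias=-1
    (3,0)@(7, 1): e=[34,2,8] → X
    (4,0)@(9, 1): e=[58,6,-20] → .
    (2,1)@(5, 3): e=[14,6,24] → X
    (3,1)@(7, 3): e=[38,10,-4] → .
    (2,2)@(5, 5): e=[18,14,12] → X
    (3,2)@(7, 5): e=[42,18,-16] → .
    (2,3)@(5, 7): e=[22,22,0] → .  [on edge]
    (1,4)@(3, 9): e=[2,26,16] → X
    (2,4)@(5, 9): e=[26,30,-12] → .
    (1,5)@(3, 11): e=[6,34,4] → X
    (2,5)@(5, 11): e=[30,38,-24] → .
    (1,6)@(3, 13): e=[10,42,-8] → .
  covered (5 px):
    . . . X . . . . .
    . . X . . . . . .
    . . X . . . . . .
    . . . . . . . . .
    . X . . . . . . .
    . X . . . . . . .
    . . . . . . . . .
    . . . . . . . . .
    . . . . . . . . .
    . . . . . . . . .
    . . . . . . . . .
T2:
  2·area = 35  (B↔C swapped to make it positive)
  edge (4, 10)→(9, 5): d=(5,-5) top-left  bias=+0
  edge (9, 5)→(10, 11): d=(1,6) right/bottom  bias=-1
  edge (10, 11)→(4, 10): d=(-6,-1) top-left  bias=+0
    (6,0)@(13, 1): e=[0,-28,63] → .  [on edge]
    (5,1)@(11, 3): e=[0,-14,49] → .  [on edge]
    (4,2)@(9, 5): e=[0,0,35] → .  [on edge]
    (3,3)@(7, 7): e=[0,14,21] → X  [on edge]
    (4,3)@(9, 7): e=[10,2,23] → X
    (5,3)@(11, 7): e=[20,-10,25] → .
    (2,4)@(5, 9): e=[0,28,7] → X  [on edge]
    (5,4)@(11, 9): e=[30,-8,13] → .
    (1,5)@(3, 11): e=[0,42,-7] → .  [on edge]
    (2,5)@(5, 11): e=[10,30,-5] → .
    (3,5)@(7, 11): e=[20,18,-3] → .
    (4,5)@(9, 11): e=[30,6,-1] → .
    (0,6)@(1, 13): e=[0,56,-21] → .  [on edge]
    (5,8)@(11, 17): e=[70,0,-35] → .  [on edge]
  covered (5 px):
    . . . . . . . . .
    . . . . . . . . .
    . . . . . . . . .
    . . . X X . . . .
    . . X X X . . . .
    . . . . . . . . .
    . . . . . . . . .
    . . . . . . . . .
    . . . . . . . . .
    . . . . . . . . .
    . . . . . . . . .
T3:
  2·area = 36  (B↔C swapped to make it positive)
  edge (18, 11)→(16, 14): d=(-2,3) right/bottom  bias=-1
  edge (16, 14)→(12, 2): d=(-4,-12) top-left  bias=+0
  edge (12, 2)→(18, 11): d=(6,9) right/bottom  bias=-1
    (6,2)@(13, 5): e=[27,0,9] → X  [on edge]
    (7,2)@(15, 5): e=[21,24,-9] → .
    (6,3)@(13, 7): e=[23,-8,21] → .
    (7,3)@(15, 7): e=[17,16,3] → X
    (8,3)@(17, 7): e=[11,40,-15] → .
    (7,4)@(15, 9): e=[13,8,15] → X
    (8,4)@(17, 9): e=[7,32,-3] → .
    (7,5)@(15, 11): e=[9,0,27] → X  [on edge]
    (8,5)@(17, 11): e=[3,24,9] → X
    (7,6)@(15, 13): e=[5,-8,39] → .
    (8,6)@(17, 13): e=[-1,16,21] → .
    (8,8)@(17, 17): e=[-9,0,45] → .  [on edge]
  covered (5 px):
    . . . . . . . . .
    . . . . . . . . .
    . . . . . . X . .
    . . . . . . . X .
    . . . . . . . X .
    . . . . . . . X X
    . . . . . . . . .
    . . . . . . . . .
    . . . . . . . . .
    . . . . . . . . .
    . . . . . . . . .

Final: 23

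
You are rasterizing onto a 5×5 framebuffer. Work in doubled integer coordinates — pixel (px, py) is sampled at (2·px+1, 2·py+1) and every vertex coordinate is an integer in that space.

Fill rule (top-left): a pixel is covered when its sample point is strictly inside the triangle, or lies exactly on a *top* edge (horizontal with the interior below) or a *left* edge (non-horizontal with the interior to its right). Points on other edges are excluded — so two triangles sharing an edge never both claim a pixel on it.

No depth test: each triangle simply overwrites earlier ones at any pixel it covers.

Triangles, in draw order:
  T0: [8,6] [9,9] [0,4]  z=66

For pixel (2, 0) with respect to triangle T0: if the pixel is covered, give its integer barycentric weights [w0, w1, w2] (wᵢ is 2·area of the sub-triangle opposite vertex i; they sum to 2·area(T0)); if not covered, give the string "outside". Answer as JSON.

T0:
  2·area = 22
  edge (8, 6)→(9, 9): d=(1,3) right/bottom  bias=-1
  edge (9, 9)→(0, 4): d=(-9,-5) top-left  bias=+0
  edge (0, 4)→(8, 6): d=(8,2) right/bottom  bias=-1
    (3,1)@(7, 3): e=[0,44,-22] → ·  [on edge]
    (1,2)@(3, 5): e=[14,6,2] → █
    (2,2)@(5, 5): e=[8,16,-2] → ·
    (1,3)@(3, 7): e=[16,-12,18] → ·
    (3,3)@(7, 7): e=[4,8,10] → █
    (4,3)@(9, 7): e=[-2,18,6] → ·
    (3,4)@(7, 9): e=[6,-10,26] → ·
    (4,4)@(9, 9): e=[0,0,22] → ·  [on edge]
  covered (2 px):
    · · · · ·
    · · · · ·
    · █ · · ·
    · · · █ ·
    · · · · ·

Answer: "outside"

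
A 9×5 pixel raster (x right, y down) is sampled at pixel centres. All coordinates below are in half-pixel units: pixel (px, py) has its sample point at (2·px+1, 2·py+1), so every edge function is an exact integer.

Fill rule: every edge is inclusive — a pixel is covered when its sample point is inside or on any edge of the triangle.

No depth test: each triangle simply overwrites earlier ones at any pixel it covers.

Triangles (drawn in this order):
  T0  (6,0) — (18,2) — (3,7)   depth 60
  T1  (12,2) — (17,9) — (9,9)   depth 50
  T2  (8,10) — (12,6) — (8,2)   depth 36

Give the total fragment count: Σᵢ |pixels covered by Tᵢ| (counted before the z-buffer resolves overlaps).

T0:
  2·area = 90
  edge (6, 0)→(18, 2): d=(12,2) inclusive
  edge (18, 2)→(3, 7): d=(-15,5) inclusive
  edge (3, 7)→(6, 0): d=(3,-7) inclusive
    (3,0)@(7, 1): e=[10,70,10] → #
    (4,0)@(9, 1): e=[6,60,24] → #
    (5,0)@(11, 1): e=[2,50,38] → #
    (6,0)@(13, 1): e=[-2,40,52] → ·
    (2,1)@(5, 3): e=[38,50,2] → #
    (6,1)@(13, 3): e=[22,10,58] → #
    (7,1)@(15, 3): e=[18,0,72] → #  [on edge]
    (8,1)@(17, 3): e=[14,-10,86] → ·
    (2,2)@(5, 5): e=[62,20,8] → #
    (4,2)@(9, 5): e=[54,0,36] → #  [on edge]
    (5,2)@(11, 5): e=[50,-10,50] → ·
    (6,2)@(13, 5): e=[46,-20,64] → ·
    (1,3)@(3, 7): e=[90,0,0] → #  [on edge]
  covered (13 px):
    · · · # # # · · ·
    · · # # # # # # ·
    · · # # # · · · ·
    · # · · · · · · ·
    · · · · · · · · ·
T1:
  2·area = 56
  edge (12, 2)→(17, 9): d=(5,7) inclusive
  edge (17, 9)→(9, 9): d=(-8,0) inclusive
  edge (9, 9)→(12, 2): d=(3,-7) inclusive
    (5,2)@(11, 5): e=[22,32,2] → #
    (6,2)@(13, 5): e=[8,32,16] → #
    (7,2)@(15, 5): e=[-6,32,30] → ·
    (5,3)@(11, 7): e=[32,16,8] → #
    (7,3)@(15, 7): e=[4,16,36] → #
    (8,3)@(17, 7): e=[-10,16,50] → ·
    (0,4)@(1, 9): e=[112,0,-56] → ·  [on edge]
    (1,4)@(3, 9): e=[98,0,-42] → ·  [on edge]
    (2,4)@(5, 9): e=[84,0,-28] → ·  [on edge]
    (3,4)@(7, 9): e=[70,0,-14] → ·  [on edge]
    (4,4)@(9, 9): e=[56,0,0] → #  [on edge]
    (5,4)@(11, 9): e=[42,0,14] → #  [on edge]
    (6,4)@(13, 9): e=[28,0,28] → #  [on edge]
    (7,4)@(15, 9): e=[14,0,42] → #  [on edge]
    (8,4)@(17, 9): e=[0,0,56] → #  [on edge]
  covered (10 px):
    · · · · · · · · ·
    · · · · · · · · ·
    · · · · · # # · ·
    · · · · · # # # ·
    · · · · # # # # #
T2:
  2·area = 32  (B↔C swapped to make it positive)
  edge (8, 10)→(8, 2): d=(0,-8) inclusive
  edge (8, 2)→(12, 6): d=(4,4) inclusive
  edge (12, 6)→(8, 10): d=(-4,4) inclusive
    (3,0)@(7, 1): e=[-8,0,40] → ·  [on edge]
    (8,0)@(17, 1): e=[72,-40,0] → ·  [on edge]
    (4,1)@(9, 3): e=[8,0,24] → #  [on edge]
    (5,1)@(11, 3): e=[24,-8,16] → ·
    (7,1)@(15, 3): e=[56,-24,0] → ·  [on edge]
    (4,2)@(9, 5): e=[8,8,16] → #
    (5,2)@(11, 5): e=[24,0,8] → #  [on edge]
    (6,2)@(13, 5): e=[40,-8,0] → ·  [on edge]
    (4,3)@(9, 7): e=[8,16,8] → #
    (5,3)@(11, 7): e=[24,8,0] → #  [on edge]
    (6,3)@(13, 7): e=[40,0,-8] → ·  [on edge]
    (4,4)@(9, 9): e=[8,24,0] → #  [on edge]
    (7,4)@(15, 9): e=[56,0,-24] → ·  [on edge]
  covered (6 px):
    · · · · · · · · ·
    · · · · # · · · ·
    · · · · # # · · ·
    · · · · # # · · ·
    · · · · # · · · ·

Result: 29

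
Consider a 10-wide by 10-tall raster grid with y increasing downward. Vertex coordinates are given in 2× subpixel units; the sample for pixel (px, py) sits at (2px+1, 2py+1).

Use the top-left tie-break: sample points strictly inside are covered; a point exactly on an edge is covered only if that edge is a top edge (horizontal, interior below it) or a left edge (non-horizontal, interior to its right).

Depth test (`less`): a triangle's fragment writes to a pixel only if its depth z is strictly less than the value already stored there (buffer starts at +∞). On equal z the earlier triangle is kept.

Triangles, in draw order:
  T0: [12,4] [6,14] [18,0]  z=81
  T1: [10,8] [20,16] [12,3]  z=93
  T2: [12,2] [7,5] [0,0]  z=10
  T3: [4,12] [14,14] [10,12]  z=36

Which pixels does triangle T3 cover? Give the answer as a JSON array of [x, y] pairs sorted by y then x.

T0:
  2·area = 36  (B↔C swapped to make it positive)
  edge (12, 4)→(18, 0): d=(6,-4) top-left  bias=+0
  edge (18, 0)→(6, 14): d=(-12,14) right/bottom  bias=-1
  edge (6, 14)→(12, 4): d=(6,-10) top-left  bias=+0
    (8,0)@(17, 1): e=[2,2,32] → #
    (9,0)@(19, 1): e=[10,-26,52] → ·
    (7,1)@(15, 3): e=[6,6,24] → #
    (8,1)@(17, 3): e=[14,-22,44] → ·
    (6,2)@(13, 5): e=[10,10,16] → #
    (7,2)@(15, 5): e=[18,-18,36] → ·
    (5,3)@(11, 7): e=[14,14,8] → #
    (6,3)@(13, 7): e=[22,-14,28] → ·
    (4,4)@(9, 9): e=[18,18,0] → #  [on edge]
    (5,4)@(11, 9): e=[26,-10,20] → ·
    (4,5)@(9, 11): e=[30,-6,12] → ·
    (1,9)@(3, 19): e=[54,-18,0] → ·  [on edge]
  covered (5 px):
    · · · · · · · · # ·
    · · · · · · · # · ·
    · · · · · · # · · ·
    · · · · · # · · · ·
    · · · · # · · · · ·
    · · · · · · · · · ·
    · · · · · · · · · ·
    · · · · · · · · · ·
    · · · · · · · · · ·
    · · · · · · · · · ·
T1:
  2·area = 66  (B↔C swapped to make it positive)
  edge (10, 8)→(12, 3): d=(2,-5) top-left  bias=+0
  edge (12, 3)→(20, 16): d=(8,13) right/bottom  bias=-1
  edge (20, 16)→(10, 8): d=(-10,-8) top-left  bias=+0
    (6,2)@(13, 5): e=[9,3,54] → #
    (7,2)@(15, 5): e=[19,-23,70] → ·
    (5,3)@(11, 7): e=[3,45,18] → #
    (7,3)@(15, 7): e=[23,-7,50] → ·
    (5,4)@(11, 9): e=[7,61,-2] → ·
    (6,4)@(13, 9): e=[17,35,14] → #
    (7,4)@(15, 9): e=[27,9,30] → #
    (8,4)@(17, 9): e=[37,-17,46] → ·
    (6,5)@(13, 11): e=[21,51,-6] → ·
    (7,5)@(15, 11): e=[31,25,10] → #
    (8,5)@(17, 11): e=[41,-1,26] → ·
    (7,6)@(15, 13): e=[35,41,-10] → ·
  covered (8 px):
    · · · · · · · · · ·
    · · · · · · · · · ·
    · · · · · · # · · ·
    · · · · · # # · · ·
    · · · · · · # # · ·
    · · · · · · · # · ·
    · · · · · · · · # ·
    · · · · · · · · · #
    · · · · · · · · · ·
    · · · · · · · · · ·
T2:
  2·area = 46
  edge (12, 2)→(7, 5): d=(-5,3) right/bottom  bias=-1
  edge (7, 5)→(0, 0): d=(-7,-5) top-left  bias=+0
  edge (0, 0)→(12, 2): d=(12,2) right/bottom  bias=-1
    (1,0)@(3, 1): e=[32,8,6] → #
    (2,0)@(5, 1): e=[26,18,2] → #
    (3,0)@(7, 1): e=[20,28,-2] → ·
    (1,1)@(3, 3): e=[22,-6,30] → ·
    (2,1)@(5, 3): e=[16,4,26] → #
    (3,1)@(7, 3): e=[10,14,22] → #
    (4,1)@(9, 3): e=[4,24,18] → #
    (5,1)@(11, 3): e=[-2,34,14] → ·
    (2,2)@(5, 5): e=[6,-10,50] → ·
    (3,2)@(7, 5): e=[0,0,46] → ·  [on edge]
    (4,2)@(9, 5): e=[-6,10,42] → ·
  covered (5 px):
    · # # · · · · · · ·
    · · # # # · · · · ·
    · · · · · · · · · ·
    · · · · · · · · · ·
    · · · · · · · · · ·
    · · · · · · · · · ·
    · · · · · · · · · ·
    · · · · · · · · · ·
    · · · · · · · · · ·
    · · · · · · · · · ·
T3:
  2·area = 12  (B↔C swapped to make it positive)
  edge (4, 12)→(10, 12): d=(6,0) top-left  bias=+0
  edge (10, 12)→(14, 14): d=(4,2) right/bottom  bias=-1
  edge (14, 14)→(4, 12): d=(-10,-2) top-left  bias=+0
    (4,6)@(9, 13): e=[6,6,0] → #  [on edge]
    (5,6)@(11, 13): e=[6,2,4] → #
    (6,6)@(13, 13): e=[6,-2,8] → ·
    (4,7)@(9, 15): e=[18,14,-20] → ·
    (5,7)@(11, 15): e=[18,10,-16] → ·
    (9,7)@(19, 15): e=[18,-6,0] → ·  [on edge]
  covered (2 px):
    · · · · · · · · · ·
    · · · · · · · · · ·
    · · · · · · · · · ·
    · · · · · · · · · ·
    · · · · · · · · · ·
    · · · · · · · · · ·
    · · · · # # · · · ·
    · · · · · · · · · ·
    · · · · · · · · · ·
    · · · · · · · · · ·

Final: [[4,6],[5,6]]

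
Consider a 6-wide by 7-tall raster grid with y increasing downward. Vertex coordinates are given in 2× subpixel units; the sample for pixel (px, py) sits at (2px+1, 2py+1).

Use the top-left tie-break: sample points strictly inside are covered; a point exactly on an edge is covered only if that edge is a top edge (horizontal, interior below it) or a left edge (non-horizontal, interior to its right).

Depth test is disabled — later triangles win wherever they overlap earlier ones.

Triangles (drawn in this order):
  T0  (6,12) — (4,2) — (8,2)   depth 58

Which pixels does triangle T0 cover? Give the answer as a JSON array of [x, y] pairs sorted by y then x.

T0:
  2·area = 40
  edge (6, 12)→(4, 2): d=(-2,-10) top-left  bias=+0
  edge (4, 2)→(8, 2): d=(4,0) top-left  bias=+0
  edge (8, 2)→(6, 12): d=(-2,10) right/bottom  bias=-1
    (2,1)@(5, 3): e=[8,4,28] → #
    (3,1)@(7, 3): e=[28,4,8] → #
    (4,1)@(9, 3): e=[48,4,-12] → ·
    (2,2)@(5, 5): e=[4,12,24] → #
    (4,2)@(9, 5): e=[44,12,-16] → ·
    (2,3)@(5, 7): e=[0,20,20] → #  [on edge]
    (3,3)@(7, 7): e=[20,20,0] → ·  [on edge]
    (2,4)@(5, 9): e=[-4,28,16] → ·
  covered (5 px):
    · · · · · ·
    · · # # · ·
    · · # # · ·
    · · # · · ·
    · · · · · ·
    · · · · · ·
    · · · · · ·

Final: [[2,1],[3,1],[2,2],[3,2],[2,3]]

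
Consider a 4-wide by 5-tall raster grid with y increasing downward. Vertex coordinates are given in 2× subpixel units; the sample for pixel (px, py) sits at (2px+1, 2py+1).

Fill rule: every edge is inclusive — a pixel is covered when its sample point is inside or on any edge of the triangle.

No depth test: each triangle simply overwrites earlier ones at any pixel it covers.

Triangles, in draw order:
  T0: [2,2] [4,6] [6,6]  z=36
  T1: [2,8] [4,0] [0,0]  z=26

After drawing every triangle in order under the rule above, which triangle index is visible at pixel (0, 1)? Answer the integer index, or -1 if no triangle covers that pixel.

T0:
  2·area = 8  (B↔C swapped to make it positive)
  edge (2, 2)→(6, 6): d=(4,4) inclusive
  edge (6, 6)→(4, 6): d=(-2,0) inclusive
  edge (4, 6)→(2, 2): d=(-2,-4) inclusive
    (0,0)@(1, 1): e=[0,10,-2] → .  [on edge]
    (1,1)@(3, 3): e=[0,6,2] → X  [on edge]
    (2,1)@(5, 3): e=[-8,6,10] → .
    (1,2)@(3, 5): e=[8,2,-2] → .
    (2,2)@(5, 5): e=[0,2,6] → X  [on edge]
    (3,2)@(7, 5): e=[-8,2,14] → .
    (2,3)@(5, 7): e=[8,-2,2] → .
    (3,3)@(7, 7): e=[0,-2,10] → .  [on edge]
  covered (2 px):
    . . . .
    . X . .
    . . X .
    . . . .
    . . . .
T1:
  2·area = 32  (B↔C swapped to make it positive)
  edge (2, 8)→(0, 0): d=(-2,-8) inclusive
  edge (0, 0)→(4, 0): d=(4,0) inclusive
  edge (4, 0)→(2, 8): d=(-2,8) inclusive
    (0,0)@(1, 1): e=[6,4,22] → X
    (1,0)@(3, 1): e=[22,4,6] → X
    (2,0)@(5, 1): e=[38,4,-10] → .
    (0,1)@(1, 3): e=[2,12,18] → X
    (2,1)@(5, 3): e=[34,12,-14] → .
    (0,2)@(1, 5): e=[-2,20,14] → .
    (1,2)@(3, 5): e=[14,20,-2] → .
  covered (4 px):
    X X . .
    X X . .
    . . . .
    . . . .
    . . . .

Z-buffer (winner per pixel, '.' = empty):
  1 1 . .
  1 1 . .
  . . 0 .
  . . . .
  . . . .

Final: 1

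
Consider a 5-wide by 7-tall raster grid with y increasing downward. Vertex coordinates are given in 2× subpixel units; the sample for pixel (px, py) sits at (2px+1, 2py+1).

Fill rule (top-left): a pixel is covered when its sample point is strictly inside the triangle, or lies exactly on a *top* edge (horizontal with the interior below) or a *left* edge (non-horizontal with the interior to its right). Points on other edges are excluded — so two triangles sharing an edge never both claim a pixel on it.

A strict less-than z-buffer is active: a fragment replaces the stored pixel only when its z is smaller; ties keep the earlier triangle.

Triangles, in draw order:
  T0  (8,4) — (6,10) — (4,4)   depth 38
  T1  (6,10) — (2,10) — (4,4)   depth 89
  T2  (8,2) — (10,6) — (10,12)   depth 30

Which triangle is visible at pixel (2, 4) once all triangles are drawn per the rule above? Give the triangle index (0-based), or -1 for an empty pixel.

T0:
  2·area = 24
  edge (8, 4)→(6, 10): d=(-2,6) right/bottom  bias=-1
  edge (6, 10)→(4, 4): d=(-2,-6) top-left  bias=+0
  edge (4, 4)→(8, 4): d=(4,0) top-left  bias=+0
    (1,0)@(3, 1): e=[36,0,-12] → ·  [on edge]
    (4,0)@(9, 1): e=[0,36,-12] → ·  [on edge]
    (2,2)@(5, 5): e=[16,4,4] → #
    (3,2)@(7, 5): e=[4,16,4] → #
    (4,2)@(9, 5): e=[-8,28,4] → ·
    (2,3)@(5, 7): e=[12,0,12] → #  [on edge]
    (3,3)@(7, 7): e=[0,12,12] → ·  [on edge]
    (2,4)@(5, 9): e=[8,-4,20] → ·
    (2,6)@(5, 13): e=[0,-12,36] → ·  [on edge]
    (3,6)@(7, 13): e=[-12,0,36] → ·  [on edge]
  covered (3 px):
    · · · · ·
    · · · · ·
    · · # # ·
    · · # · ·
    · · · · ·
    · · · · ·
    · · · · ·
T1:
  2·area = 24
  edge (6, 10)→(2, 10): d=(-4,0) right/bottom  bias=-1
  edge (2, 10)→(4, 4): d=(2,-6) top-left  bias=+0
  edge (4, 4)→(6, 10): d=(2,6) right/bottom  bias=-1
    (1,0)@(3, 1): e=[36,-12,0] → ·  [on edge]
    (2,0)@(5, 1): e=[36,0,-12] → ·  [on edge]
    (1,3)@(3, 7): e=[12,0,12] → #  [on edge]
    (2,3)@(5, 7): e=[12,12,0] → ·  [on edge]
    (1,4)@(3, 9): e=[4,4,16] → #
    (2,4)@(5, 9): e=[4,16,4] → #
    (3,4)@(7, 9): e=[4,28,-8] → ·
    (1,5)@(3, 11): e=[-4,8,20] → ·
    (2,5)@(5, 11): e=[-4,20,8] → ·
    (0,6)@(1, 13): e=[-12,0,36] → ·  [on edge]
    (3,6)@(7, 13): e=[-12,36,0] → ·  [on edge]
  covered (3 px):
    · · · · ·
    · · · · ·
    · · · · ·
    · # · · ·
    · # # · ·
    · · · · ·
    · · · · ·
T2:
  2·area = 12
  edge (8, 2)→(10, 6): d=(2,4) right/bottom  bias=-1
  edge (10, 6)→(10, 12): d=(0,6) right/bottom  bias=-1
  edge (10, 12)→(8, 2): d=(-2,-10) top-left  bias=+0
    (4,2)@(9, 5): e=[2,6,4] → #
    (4,3)@(9, 7): e=[6,6,0] → #  [on edge]
    (4,4)@(9, 9): e=[10,6,-4] → ·
  covered (2 px):
    · · · · ·
    · · · · ·
    · · · · #
    · · · · #
    · · · · ·
    · · · · ·
    · · · · ·

Z-buffer (winner per pixel, '.' = empty):
  . . . . .
  . . . . .
  . . 0 0 2
  . 1 0 . 2
  . 1 1 . .
  . . . . .
  . . . . .

Final: 1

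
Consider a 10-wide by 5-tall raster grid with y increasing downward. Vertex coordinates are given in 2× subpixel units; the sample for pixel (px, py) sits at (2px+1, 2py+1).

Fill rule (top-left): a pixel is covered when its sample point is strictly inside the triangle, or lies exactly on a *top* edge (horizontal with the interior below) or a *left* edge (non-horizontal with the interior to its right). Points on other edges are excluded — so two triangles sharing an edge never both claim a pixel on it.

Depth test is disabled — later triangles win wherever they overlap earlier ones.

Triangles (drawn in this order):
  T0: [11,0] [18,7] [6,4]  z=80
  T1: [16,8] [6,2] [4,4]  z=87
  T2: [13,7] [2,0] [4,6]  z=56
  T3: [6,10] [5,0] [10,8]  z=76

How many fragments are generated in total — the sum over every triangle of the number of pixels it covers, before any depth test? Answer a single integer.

T0:
  2·area = 63
  edge (11, 0)→(18, 7): d=(7,7) right/bottom  bias=-1
  edge (18, 7)→(6, 4): d=(-12,-3) top-left  bias=+0
  edge (6, 4)→(11, 0): d=(5,-4) top-left  bias=+0
    (5,0)@(11, 1): e=[7,51,5] → #
    (6,0)@(13, 1): e=[-7,57,13] → ·
    (4,1)@(9, 3): e=[35,21,7] → #
    (6,1)@(13, 3): e=[7,33,23] → #
    (7,1)@(15, 3): e=[-7,39,31] → ·
    (4,2)@(9, 5): e=[49,-3,17] → ·
    (5,2)@(11, 5): e=[35,3,25] → #
    (7,2)@(15, 5): e=[7,15,41] → #
    (8,2)@(17, 5): e=[-7,21,49] → ·
    (5,3)@(11, 7): e=[49,-21,35] → ·
    (6,3)@(13, 7): e=[35,-15,43] → ·
    (7,3)@(15, 7): e=[21,-9,51] → ·
  covered (7 px):
    · · · · · # · · · ·
    · · · · # # # · · ·
    · · · · · # # # · ·
    · · · · · · · · · ·
    · · · · · · · · · ·
T1:
  2·area = 32  (B↔C swapped to make it positive)
  edge (16, 8)→(4, 4): d=(-12,-4) top-left  bias=+0
  edge (4, 4)→(6, 2): d=(2,-2) top-left  bias=+0
  edge (6, 2)→(16, 8): d=(10,6) right/bottom  bias=-1
    (3,0)@(7, 1): e=[48,0,-16] → ·  [on edge]
    (0,1)@(1, 3): e=[0,-8,40] → ·  [on edge]
    (2,1)@(5, 3): e=[16,0,16] → #  [on edge]
    (3,1)@(7, 3): e=[24,4,4] → #
    (4,1)@(9, 3): e=[32,8,-8] → ·
    (1,2)@(3, 5): e=[-16,0,48] → ·  [on edge]
    (2,2)@(5, 5): e=[-8,4,36] → ·
    (3,2)@(7, 5): e=[0,8,24] → #  [on edge]
    (4,2)@(9, 5): e=[8,12,12] → #
    (5,2)@(11, 5): e=[16,16,0] → ·  [on edge]
    (0,3)@(1, 7): e=[-48,0,80] → ·  [on edge]
    (3,3)@(7, 7): e=[-24,12,44] → ·
    (6,3)@(13, 7): e=[0,24,8] → #  [on edge]
    (9,4)@(19, 9): e=[0,40,-8] → ·  [on edge]
  covered (5 px):
    · · · · · · · · · ·
    · · # # · · · · · ·
    · · · # # · · · · ·
    · · · · · · # · · ·
    · · · · · · · · · ·
T2:
  2·area = 52  (B↔C swapped to make it positive)
  edge (13, 7)→(4, 6): d=(-9,-1) top-left  bias=+0
  edge (4, 6)→(2, 0): d=(-2,-6) top-left  bias=+0
  edge (2, 0)→(13, 7): d=(11,7) right/bottom  bias=-1
    (1,0)@(3, 1): e=[44,4,4] → #
    (2,0)@(5, 1): e=[46,16,-10] → ·
    (1,1)@(3, 3): e=[26,0,26] → #  [on edge]
    (2,1)@(5, 3): e=[28,12,12] → #
    (3,1)@(7, 3): e=[30,24,-2] → ·
    (1,2)@(3, 5): e=[8,-4,48] → ·
    (2,2)@(5, 5): e=[10,8,34] → #
    (3,2)@(7, 5): e=[12,20,20] → #
    (4,2)@(9, 5): e=[14,32,6] → #
    (5,2)@(11, 5): e=[16,44,-8] → ·
    (2,3)@(5, 7): e=[-8,4,56] → ·
    (3,3)@(7, 7): e=[-6,16,42] → ·
    (6,3)@(13, 7): e=[0,52,0] → ·  [on edge]
    (2,4)@(5, 9): e=[-26,0,78] → ·  [on edge]
  covered (6 px):
    · # · · · · · · · ·
    · # # · · · · · · ·
    · · # # # · · · · ·
    · · · · · · · · · ·
    · · · · · · · · · ·
T3:
  2·area = 42
  edge (6, 10)→(5, 0): d=(-1,-10) top-left  bias=+0
  edge (5, 0)→(10, 8): d=(5,8) right/bottom  bias=-1
  edge (10, 8)→(6, 10): d=(-4,2) right/bottom  bias=-1
    (3,2)@(7, 5): e=[15,9,18] → #
    (4,2)@(9, 5): e=[35,-7,14] → ·
    (3,3)@(7, 7): e=[13,19,10] → #
    (4,3)@(9, 7): e=[33,3,6] → #
    (5,3)@(11, 7): e=[53,-13,2] → ·
    (3,4)@(7, 9): e=[11,29,2] → #
    (4,4)@(9, 9): e=[31,13,-2] → ·
  covered (4 px):
    · · · · · · · · · ·
    · · · · · · · · · ·
    · · · # · · · · · ·
    · · · # # · · · · ·
    · · · # · · · · · ·

Result: 22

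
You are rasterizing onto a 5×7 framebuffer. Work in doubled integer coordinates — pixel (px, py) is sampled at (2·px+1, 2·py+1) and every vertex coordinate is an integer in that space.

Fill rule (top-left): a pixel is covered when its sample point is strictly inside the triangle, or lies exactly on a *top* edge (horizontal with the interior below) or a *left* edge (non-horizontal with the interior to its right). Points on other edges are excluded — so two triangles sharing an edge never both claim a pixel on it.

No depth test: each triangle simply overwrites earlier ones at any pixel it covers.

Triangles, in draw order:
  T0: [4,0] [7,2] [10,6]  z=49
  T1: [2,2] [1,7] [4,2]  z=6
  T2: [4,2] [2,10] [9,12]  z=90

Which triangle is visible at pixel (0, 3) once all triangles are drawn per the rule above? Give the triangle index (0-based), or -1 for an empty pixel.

T0:
  2·area = 6
  edge (4, 0)→(7, 2): d=(3,2) right/bottom  bias=-1
  edge (7, 2)→(10, 6): d=(3,4) right/bottom  bias=-1
  edge (10, 6)→(4, 0): d=(-6,-6) top-left  bias=+0
    (2,0)@(5, 1): e=[1,5,0] → X  [on edge]
    (3,0)@(7, 1): e=[-3,-3,12] → .
    (2,1)@(5, 3): e=[7,11,-12] → .
    (3,1)@(7, 3): e=[3,3,0] → X  [on edge]
    (4,1)@(9, 3): e=[-1,-5,12] → .
    (3,2)@(7, 5): e=[9,9,-12] → .
    (4,2)@(9, 5): e=[5,1,0] → X  [on edge]
    (4,3)@(9, 7): e=[11,7,-12] → .
  covered (3 px):
    . . X . .
    . . . X .
    . . . . X
    . . . . .
    . . . . .
    . . . . .
    . . . . .
T1:
  2·area = 10  (B↔C swapped to make it positive)
  edge (2, 2)→(4, 2): d=(2,0) top-left  bias=+0
  edge (4, 2)→(1, 7): d=(-3,5) right/bottom  bias=-1
  edge (1, 7)→(2, 2): d=(1,-5) top-left  bias=+0
    (1,1)@(3, 3): e=[2,2,6] → X
    (2,1)@(5, 3): e=[2,-8,16] → .
    (1,2)@(3, 5): e=[6,-4,8] → .
    (0,3)@(1, 7): e=[10,0,0] → .  [on edge]
  covered (1 px):
    . . . . .
    . X . . .
    . . . . .
    . . . . .
    . . . . .
    . . . . .
    . . . . .
T2:
  2·area = 60  (B↔C swapped to make it positive)
  edge (4, 2)→(9, 12): d=(5,10) right/bottom  bias=-1
  edge (9, 12)→(2, 10): d=(-7,-2) top-left  bias=+0
  edge (2, 10)→(4, 2): d=(2,-8) top-left  bias=+0
    (2,2)@(5, 5): e=[5,41,14] → X
    (3,2)@(7, 5): e=[-15,45,30] → .
    (1,3)@(3, 7): e=[35,23,2] → X
    (3,3)@(7, 7): e=[-5,31,34] → .
    (1,4)@(3, 9): e=[45,9,6] → X
    (3,4)@(7, 9): e=[5,17,38] → X
    (4,4)@(9, 9): e=[-15,21,54] → .
    (1,5)@(3, 11): e=[55,-5,10] → .
    (2,5)@(5, 11): e=[35,-1,26] → .
    (3,5)@(7, 11): e=[15,3,42] → X
    (4,5)@(9, 11): e=[-5,7,58] → .
    (3,6)@(7, 13): e=[25,-11,46] → .
  covered (7 px):
    . . . . .
    . . . . .
    . . X . .
    . X X . .
    . X X X .
    . . . X .
    . . . . .

Z-buffer (winner per pixel, '.' = empty):
  . . 0 . .
  . 1 . 0 .
  . . 2 . 0
  . 2 2 . .
  . 2 2 2 .
  . . . 2 .
  . . . . .

Final: -1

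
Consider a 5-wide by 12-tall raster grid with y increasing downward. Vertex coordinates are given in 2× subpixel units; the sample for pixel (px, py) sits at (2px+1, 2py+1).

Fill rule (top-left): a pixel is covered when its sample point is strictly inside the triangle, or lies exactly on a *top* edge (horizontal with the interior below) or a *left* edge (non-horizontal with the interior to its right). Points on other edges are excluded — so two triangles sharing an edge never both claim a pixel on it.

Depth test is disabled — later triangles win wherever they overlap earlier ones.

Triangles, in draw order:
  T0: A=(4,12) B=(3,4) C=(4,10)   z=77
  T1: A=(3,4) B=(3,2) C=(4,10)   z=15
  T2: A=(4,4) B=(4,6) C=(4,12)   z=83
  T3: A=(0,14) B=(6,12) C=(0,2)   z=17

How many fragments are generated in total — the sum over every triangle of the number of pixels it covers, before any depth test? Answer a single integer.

T0:
  2·area = 2
  edge (4, 12)→(3, 4): d=(-1,-8) top-left  bias=+0
  edge (3, 4)→(4, 10): d=(1,6) right/bottom  bias=-1
  edge (4, 10)→(4, 12): d=(0,2) right/bottom  bias=-1
  covered (0 px):
    · · · · ·
    · · · · ·
    · · · · ·
    · · · · ·
    · · · · ·
    · · · · ·
    · · · · ·
    · · · · ·
    · · · · ·
    · · · · ·
    · · · · ·
    · · · · ·
T1:
  2·area = 2
  edge (3, 4)→(3, 2): d=(0,-2) top-left  bias=+0
  edge (3, 2)→(4, 10): d=(1,8) right/bottom  bias=-1
  edge (4, 10)→(3, 4): d=(-1,-6) top-left  bias=+0
    (1,0)@(3, 1): e=[0,-1,3] → ·  [on edge]
    (1,1)@(3, 3): e=[0,1,1] → #  [on edge]
    (2,1)@(5, 3): e=[4,-15,13] → ·
    (1,2)@(3, 5): e=[0,3,-1] → ·  [on edge]
    (1,3)@(3, 7): e=[0,5,-3] → ·  [on edge]
    (1,4)@(3, 9): e=[0,7,-5] → ·  [on edge]
    (1,5)@(3, 11): e=[0,9,-7] → ·  [on edge]
    (1,6)@(3, 13): e=[0,11,-9] → ·  [on edge]
    (1,7)@(3, 15): e=[0,13,-11] → ·  [on edge]
    (1,8)@(3, 17): e=[0,15,-13] → ·  [on edge]
    (1,9)@(3, 19): e=[0,17,-15] → ·  [on edge]
    (1,10)@(3, 21): e=[0,19,-17] → ·  [on edge]
    (1,11)@(3, 23): e=[0,21,-19] → ·  [on edge]
  covered (1 px):
    · · · · ·
    · # · · ·
    · · · · ·
    · · · · ·
    · · · · ·
    · · · · ·
    · · · · ·
    · · · · ·
    · · · · ·
    · · · · ·
    · · · · ·
    · · · · ·
T2:
  degenerate (2·area = 0) — covers nothing
T3:
  2·area = 72  (B↔C swapped to make it positive)
  edge (0, 14)→(0, 2): d=(0,-12) top-left  bias=+0
  edge (0, 2)→(6, 12): d=(6,10) right/bottom  bias=-1
  edge (6, 12)→(0, 14): d=(-6,2) right/bottom  bias=-1
    (0,2)@(1, 5): e=[12,8,52] → #
    (1,2)@(3, 5): e=[36,-12,48] → ·
    (0,3)@(1, 7): e=[12,20,40] → #
    (1,3)@(3, 7): e=[36,0,36] → ·  [on edge]
    (0,4)@(1, 9): e=[12,32,28] → #
    (1,4)@(3, 9): e=[36,12,24] → #
    (2,4)@(5, 9): e=[60,-8,20] → ·
    (0,5)@(1, 11): e=[12,44,16] → #
    (2,5)@(5, 11): e=[60,4,8] → #
    (3,5)@(7, 11): e=[84,-16,4] → ·
    (4,5)@(9, 11): e=[108,-36,0] → ·  [on edge]
    (0,6)@(1, 13): e=[12,56,4] → #
    (1,6)@(3, 13): e=[36,36,0] → ·  [on edge]
    (4,8)@(9, 17): e=[108,0,-36] → ·  [on edge]
  covered (8 px):
    · · · · ·
    · · · · ·
    # · · · ·
    # · · · ·
    # # · · ·
    # # # · ·
    # · · · ·
    · · · · ·
    · · · · ·
    · · · · ·
    · · · · ·
    · · · · ·

Final: 9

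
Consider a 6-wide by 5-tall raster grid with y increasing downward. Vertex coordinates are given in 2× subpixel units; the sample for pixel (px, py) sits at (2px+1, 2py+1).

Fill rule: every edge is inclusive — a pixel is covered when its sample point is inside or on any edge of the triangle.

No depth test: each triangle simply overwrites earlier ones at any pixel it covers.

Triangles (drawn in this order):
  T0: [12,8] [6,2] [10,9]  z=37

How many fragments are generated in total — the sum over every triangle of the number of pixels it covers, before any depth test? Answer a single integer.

T0:
  2·area = 18  (B↔C swapped to make it positive)
  edge (12, 8)→(10, 9): d=(-2,1) inclusive
  edge (10, 9)→(6, 2): d=(-4,-7) inclusive
  edge (6, 2)→(12, 8): d=(6,6) inclusive
    (2,0)@(5, 1): e=[21,-3,0] → .  [on edge]
    (3,1)@(7, 3): e=[15,3,0] → X  [on edge]
    (4,1)@(9, 3): e=[13,17,-12] → .
    (3,2)@(7, 5): e=[11,-5,12] → .
    (4,2)@(9, 5): e=[9,9,0] → X  [on edge]
    (5,2)@(11, 5): e=[7,23,-12] → .
    (4,3)@(9, 7): e=[5,1,12] → X
    (5,3)@(11, 7): e=[3,15,0] → X  [on edge]
    (4,4)@(9, 9): e=[1,-7,24] → .
    (5,4)@(11, 9): e=[-1,7,12] → .
  covered (4 px):
    . . . . . .
    . . . X . .
    . . . . X .
    . . . . X X
    . . . . . .

Final: 4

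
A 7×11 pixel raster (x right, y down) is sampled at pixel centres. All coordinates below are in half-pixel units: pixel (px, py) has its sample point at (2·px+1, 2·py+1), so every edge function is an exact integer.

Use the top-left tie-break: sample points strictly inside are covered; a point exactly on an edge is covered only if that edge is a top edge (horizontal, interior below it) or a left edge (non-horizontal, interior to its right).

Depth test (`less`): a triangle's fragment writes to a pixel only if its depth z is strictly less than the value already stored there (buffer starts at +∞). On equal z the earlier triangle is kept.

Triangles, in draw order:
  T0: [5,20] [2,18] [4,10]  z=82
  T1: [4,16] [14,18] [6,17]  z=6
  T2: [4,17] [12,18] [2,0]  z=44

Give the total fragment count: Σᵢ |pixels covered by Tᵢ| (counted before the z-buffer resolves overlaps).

T0:
  2·area = 28
  edge (5, 20)→(2, 18): d=(-3,-2) top-left  bias=+0
  edge (2, 18)→(4, 10): d=(2,-8) top-left  bias=+0
  edge (4, 10)→(5, 20): d=(1,10) right/bottom  bias=-1
    (1,7)@(3, 15): e=[11,2,15] → X
    (2,7)@(5, 15): e=[15,18,-5] → .
    (1,8)@(3, 17): e=[5,6,17] → X
    (2,8)@(5, 17): e=[9,22,-3] → .
    (1,9)@(3, 19): e=[-1,10,19] → .
  covered (2 px):
    . . . . . . .
    . . . . . . .
    . . . . . . .
    . . . . . . .
    . . . . . . .
    . . . . . . .
    . . . . . . .
    . X . . . . .
    . X . . . . .
    . . . . . . .
    . . . . . . .
T1:
  2·area = 6
  edge (4, 16)→(14, 18): d=(10,2) right/bottom  bias=-1
  edge (14, 18)→(6, 17): d=(-8,-1) top-left  bias=+0
  edge (6, 17)→(4, 16): d=(-2,-1) top-left  bias=+0
    (3,8)@(7, 17): e=[4,1,1] → X
    (4,8)@(9, 17): e=[0,3,3] → .  [on edge]
    (3,9)@(7, 19): e=[24,-15,-3] → .
  covered (1 px):
    . . . . . . .
    . . . . . . .
    . . . . . . .
    . . . . . . .
    . . . . . . .
    . . . . . . .
    . . . . . . .
    . . . . . . .
    . . . X . . .
    . . . . . . .
    . . . . . . .
T2:
  2·area = 134  (B↔C swapped to make it positive)
  edge (4, 17)→(2, 0): d=(-2,-17) top-left  bias=+0
  edge (2, 0)→(12, 18): d=(10,18) right/bottom  bias=-1
  edge (12, 18)→(4, 17): d=(-8,-1) top-left  bias=+0
    (1,1)@(3, 3): e=[11,12,111] → X
    (2,1)@(5, 3): e=[45,-24,113] → .
    (1,2)@(3, 5): e=[7,32,95] → X
    (2,2)@(5, 5): e=[41,-4,97] → .
    (1,3)@(3, 7): e=[3,52,79] → X
    (2,3)@(5, 7): e=[37,16,81] → X
    (3,3)@(7, 7): e=[71,-20,83] → .
    (1,4)@(3, 9): e=[-1,72,63] → .
    (2,4)@(5, 9): e=[33,36,65] → X
    (3,4)@(7, 9): e=[67,0,67] → .  [on edge]
    (2,5)@(5, 11): e=[29,56,49] → X
    (3,5)@(7, 11): e=[63,20,51] → X
  covered (17 px):
    . . . . . . .
    . X . . . . .
    . X . . . . .
    . X X . . . .
    . . X . . . .
    . . X X . . .
    . . X X X . .
    . . X X X . .
    . . X X X X .
    . . . . . . .
    . . . . . . .

Result: 20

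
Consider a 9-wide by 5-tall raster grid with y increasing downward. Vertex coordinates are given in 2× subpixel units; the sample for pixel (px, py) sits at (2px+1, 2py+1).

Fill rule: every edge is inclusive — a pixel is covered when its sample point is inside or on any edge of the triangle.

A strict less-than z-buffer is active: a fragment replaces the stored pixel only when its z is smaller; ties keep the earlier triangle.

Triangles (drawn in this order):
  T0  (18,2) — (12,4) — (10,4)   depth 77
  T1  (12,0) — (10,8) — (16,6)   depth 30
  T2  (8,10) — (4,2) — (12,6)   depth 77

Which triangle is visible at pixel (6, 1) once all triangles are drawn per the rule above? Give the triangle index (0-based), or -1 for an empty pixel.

T0:
  2·area = 4
  edge (18, 2)→(12, 4): d=(-6,2) inclusive
  edge (12, 4)→(10, 4): d=(-2,0) inclusive
  edge (10, 4)→(18, 2): d=(8,-2) inclusive
    (7,1)@(15, 3): e=[0,2,2] → X  [on edge]
    (8,1)@(17, 3): e=[-4,2,6] → .
    (4,2)@(9, 5): e=[0,-2,6] → .  [on edge]
    (7,2)@(15, 5): e=[-12,-2,18] → .
    (1,3)@(3, 7): e=[0,-6,10] → .  [on edge]
  covered (1 px):
    . . . . . . . . .
    . . . . . . . X .
    . . . . . . . . .
    . . . . . . . . .
    . . . . . . . . .
T1:
  2·area = 44  (B↔C swapped to make it positive)
  edge (12, 0)→(16, 6): d=(4,6) inclusive
  edge (16, 6)→(10, 8): d=(-6,2) inclusive
  edge (10, 8)→(12, 0): d=(2,-8) inclusive
    (6,1)@(13, 3): e=[6,24,14] → X
    (7,1)@(15, 3): e=[-6,20,30] → .
    (5,2)@(11, 5): e=[26,16,2] → X
    (7,2)@(15, 5): e=[2,8,34] → X
    (8,2)@(17, 5): e=[-10,4,50] → .
    (5,3)@(11, 7): e=[34,4,6] → X
    (6,3)@(13, 7): e=[22,0,22] → X  [on edge]
    (7,3)@(15, 7): e=[10,-4,38] → .
    (3,4)@(7, 9): e=[66,0,-22] → .  [on edge]
    (5,4)@(11, 9): e=[42,-8,10] → .
    (6,4)@(13, 9): e=[30,-12,26] → .
  covered (6 px):
    . . . . . . . . .
    . . . . . . X . .
    . . . . . X X X .
    . . . . . X X . .
    . . . . . . . . .
T2:
  2·area = 48
  edge (8, 10)→(4, 2): d=(-4,-8) inclusive
  edge (4, 2)→(12, 6): d=(8,4) inclusive
  edge (12, 6)→(8, 10): d=(-4,4) inclusive
    (8,0)@(17, 1): e=[108,-60,0] → .  [on edge]
    (2,1)@(5, 3): e=[4,4,40] → X
    (3,1)@(7, 3): e=[20,-4,32] → .
    (7,1)@(15, 3): e=[84,-36,0] → .  [on edge]
    (2,2)@(5, 5): e=[-4,20,32] → .
    (3,2)@(7, 5): e=[12,12,24] → X
    (4,2)@(9, 5): e=[28,4,16] → X
    (5,2)@(11, 5): e=[44,-4,8] → .
    (6,2)@(13, 5): e=[60,-12,0] → .  [on edge]
    (3,3)@(7, 7): e=[4,28,16] → X
    (5,3)@(11, 7): e=[36,12,0] → X  [on edge]
    (6,3)@(13, 7): e=[52,4,-8] → .
    (4,4)@(9, 9): e=[12,36,0] → X  [on edge]
  covered (7 px):
    . . . . . . . . .
    . . X . . . . . .
    . . . X X . . . .
    . . . X X X . . .
    . . . . X . . . .

Z-buffer (winner per pixel, '.' = empty):
  . . . . . . . . .
  . . 2 . . . 1 0 .
  . . . 2 2 1 1 1 .
  . . . 2 2 1 1 . .
  . . . . 2 . . . .

Final: 1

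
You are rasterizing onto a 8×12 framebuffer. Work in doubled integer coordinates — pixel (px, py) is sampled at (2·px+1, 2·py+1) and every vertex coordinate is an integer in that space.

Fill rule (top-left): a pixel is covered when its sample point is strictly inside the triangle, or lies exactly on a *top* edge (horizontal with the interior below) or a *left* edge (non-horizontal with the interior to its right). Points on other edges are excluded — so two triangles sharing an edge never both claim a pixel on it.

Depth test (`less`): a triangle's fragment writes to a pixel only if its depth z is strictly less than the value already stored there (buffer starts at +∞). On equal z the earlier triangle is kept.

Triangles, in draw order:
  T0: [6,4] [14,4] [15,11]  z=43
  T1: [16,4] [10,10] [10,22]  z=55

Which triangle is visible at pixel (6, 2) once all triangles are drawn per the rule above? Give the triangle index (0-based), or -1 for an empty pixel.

T0:
  2·area = 56
  edge (6, 4)→(14, 4): d=(8,0) top-left  bias=+0
  edge (14, 4)→(15, 11): d=(1,7) right/bottom  bias=-1
  edge (15, 11)→(6, 4): d=(-9,-7) top-left  bias=+0
    (4,2)@(9, 5): e=[8,36,12] → X
    (5,2)@(11, 5): e=[8,22,26] → X
    (6,2)@(13, 5): e=[8,8,40] → X
    (7,2)@(15, 5): e=[8,-6,54] → .
    (4,3)@(9, 7): e=[24,38,-6] → .
    (5,3)@(11, 7): e=[24,24,8] → X
    (7,3)@(15, 7): e=[24,-4,36] → .
    (5,4)@(11, 9): e=[40,26,-10] → .
    (6,4)@(13, 9): e=[40,12,4] → X
    (7,4)@(15, 9): e=[40,-2,18] → .
    (6,5)@(13, 11): e=[56,14,-14] → .
    (7,5)@(15, 11): e=[56,0,0] → .  [on edge]
  covered (6 px):
    . . . . . . . .
    . . . . . . . .
    . . . . X X X .
    . . . . . X X .
    . . . . . . X .
    . . . . . . . .
    . . . . . . . .
    . . . . . . . .
    . . . . . . . .
    . . . . . . . .
    . . . . . . . .
    . . . . . . . .
T1:
  2·area = 72  (B↔C swapped to make it positive)
  edge (16, 4)→(10, 22): d=(-6,18) right/bottom  bias=-1
  edge (10, 22)→(10, 10): d=(0,-12) top-left  bias=+0
  edge (10, 10)→(16, 4): d=(6,-6) top-left  bias=+0
    (7,2)@(15, 5): e=[12,60,0] → X  [on edge]
    (6,3)@(13, 7): e=[36,36,0] → X  [on edge]
    (7,3)@(15, 7): e=[0,60,12] → .  [on edge]
    (5,4)@(11, 9): e=[60,12,0] → X  [on edge]
    (7,4)@(15, 9): e=[-12,60,24] → .
    (4,5)@(9, 11): e=[84,-12,0] → .  [on edge]
    (5,5)@(11, 11): e=[48,12,12] → X
    (7,5)@(15, 11): e=[-24,60,36] → .
    (3,6)@(7, 13): e=[108,-36,0] → .  [on edge]
    (5,6)@(11, 13): e=[36,12,24] → X
    (6,6)@(13, 13): e=[0,36,36] → .  [on edge]
    (2,7)@(5, 15): e=[132,-60,0] → .  [on edge]
    (1,8)@(3, 17): e=[156,-84,0] → .  [on edge]
    (0,9)@(1, 19): e=[180,-108,0] → .  [on edge]
    (5,9)@(11, 19): e=[0,12,60] → .  [on edge]
  covered (9 px):
    . . . . . . . .
    . . . . . . . .
    . . . . . . . X
    . . . . . . X .
    . . . . . X X .
    . . . . . X X .
    . . . . . X . .
    . . . . . X . .
    . . . . . X . .
    . . . . . . . .
    . . . . . . . .
    . . . . . . . .

Z-buffer (winner per pixel, '.' = empty):
  . . . . . . . .
  . . . . . . . .
  . . . . 0 0 0 1
  . . . . . 0 0 .
  . . . . . 1 0 .
  . . . . . 1 1 .
  . . . . . 1 . .
  . . . . . 1 . .
  . . . . . 1 . .
  . . . . . . . .
  . . . . . . . .
  . . . . . . . .

Answer: 0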